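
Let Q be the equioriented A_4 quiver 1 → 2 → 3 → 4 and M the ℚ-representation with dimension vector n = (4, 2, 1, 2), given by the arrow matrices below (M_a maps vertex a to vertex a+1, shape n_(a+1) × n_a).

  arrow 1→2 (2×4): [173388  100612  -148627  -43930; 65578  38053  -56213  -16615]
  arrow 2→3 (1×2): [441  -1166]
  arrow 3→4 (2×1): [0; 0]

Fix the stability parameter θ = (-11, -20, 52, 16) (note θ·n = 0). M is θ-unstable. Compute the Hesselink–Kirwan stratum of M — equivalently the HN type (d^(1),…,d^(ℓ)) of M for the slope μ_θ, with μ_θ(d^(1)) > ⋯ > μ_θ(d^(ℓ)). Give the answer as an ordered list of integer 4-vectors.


Via rank(M_{q-1}∘⋯∘M_p): M ≅ I[1,1]^2, I[1,2], I[1,3], I[4,4]^2.
μ_θ-semistable layers: μ^(1)=52; μ^(2)=16; μ^(3)=-11; μ^(4)=-31/2

((0, 0, 1, 0); (0, 0, 0, 2); (2, 0, 0, 0); (2, 2, 0, 0))


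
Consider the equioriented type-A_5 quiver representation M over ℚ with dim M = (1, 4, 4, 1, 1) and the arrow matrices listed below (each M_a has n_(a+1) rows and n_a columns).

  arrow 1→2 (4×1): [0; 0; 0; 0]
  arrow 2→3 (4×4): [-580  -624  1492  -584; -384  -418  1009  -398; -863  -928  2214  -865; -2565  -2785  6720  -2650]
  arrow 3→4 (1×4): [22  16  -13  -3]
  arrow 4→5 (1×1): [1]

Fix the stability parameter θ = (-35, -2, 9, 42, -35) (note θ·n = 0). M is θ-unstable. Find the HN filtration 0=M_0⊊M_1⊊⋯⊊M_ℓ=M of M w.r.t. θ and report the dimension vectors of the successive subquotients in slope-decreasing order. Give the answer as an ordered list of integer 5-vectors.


Interval decomposition of M: I[1,1], I[2,3]^3, I[2,5].
HN type (ℓ=4): μ^(1)=9; μ^(2)=16/3; μ^(3)=-2; μ^(4)=-35

((0, 0, 3, 0, 0); (0, 0, 1, 1, 1); (0, 4, 0, 0, 0); (1, 0, 0, 0, 0))


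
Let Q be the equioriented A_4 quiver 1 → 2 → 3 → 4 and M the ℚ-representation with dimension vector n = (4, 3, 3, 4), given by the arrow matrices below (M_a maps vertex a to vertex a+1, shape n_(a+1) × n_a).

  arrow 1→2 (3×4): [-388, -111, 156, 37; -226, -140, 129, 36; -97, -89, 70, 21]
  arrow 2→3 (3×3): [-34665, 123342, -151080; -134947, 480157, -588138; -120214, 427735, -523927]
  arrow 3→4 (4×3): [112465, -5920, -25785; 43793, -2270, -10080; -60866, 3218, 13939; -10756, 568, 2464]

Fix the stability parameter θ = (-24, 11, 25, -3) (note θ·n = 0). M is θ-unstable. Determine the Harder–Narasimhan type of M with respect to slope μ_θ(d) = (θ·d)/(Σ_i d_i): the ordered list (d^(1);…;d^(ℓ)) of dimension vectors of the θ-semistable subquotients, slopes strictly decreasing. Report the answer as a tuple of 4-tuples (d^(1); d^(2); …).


Via rank(M_{q-1}∘⋯∘M_p): M ≅ I[1,1], I[1,3], I[1,4]^2, I[4,4]^2.
μ_θ-semistable layers: μ^(1)=25; μ^(2)=11; μ^(3)=-3; μ^(4)=-24

((0, 0, 1, 0); (0, 3, 2, 2); (0, 0, 0, 2); (4, 0, 0, 0))


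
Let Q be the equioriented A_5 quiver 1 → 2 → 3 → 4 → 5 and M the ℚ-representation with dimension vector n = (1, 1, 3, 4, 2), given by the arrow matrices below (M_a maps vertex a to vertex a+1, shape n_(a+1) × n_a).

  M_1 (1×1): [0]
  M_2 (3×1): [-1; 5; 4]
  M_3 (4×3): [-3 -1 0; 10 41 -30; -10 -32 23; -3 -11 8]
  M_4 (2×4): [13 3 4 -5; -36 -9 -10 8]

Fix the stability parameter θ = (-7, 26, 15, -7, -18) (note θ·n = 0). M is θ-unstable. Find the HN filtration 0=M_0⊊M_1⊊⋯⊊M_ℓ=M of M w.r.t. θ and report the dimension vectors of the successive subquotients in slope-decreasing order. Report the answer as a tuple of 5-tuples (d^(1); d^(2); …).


Barcode: M ≅ I[1,1], I[2,5], I[3,4], I[3,5], I[4,4]. HN layers by μ_θ (3 steps, strictly decreasing):
  μ^(1)=4; μ^(2)=-10/3; μ^(3)=-7

((0, 1, 2, 2, 1); (0, 0, 1, 1, 1); (1, 0, 0, 1, 0))


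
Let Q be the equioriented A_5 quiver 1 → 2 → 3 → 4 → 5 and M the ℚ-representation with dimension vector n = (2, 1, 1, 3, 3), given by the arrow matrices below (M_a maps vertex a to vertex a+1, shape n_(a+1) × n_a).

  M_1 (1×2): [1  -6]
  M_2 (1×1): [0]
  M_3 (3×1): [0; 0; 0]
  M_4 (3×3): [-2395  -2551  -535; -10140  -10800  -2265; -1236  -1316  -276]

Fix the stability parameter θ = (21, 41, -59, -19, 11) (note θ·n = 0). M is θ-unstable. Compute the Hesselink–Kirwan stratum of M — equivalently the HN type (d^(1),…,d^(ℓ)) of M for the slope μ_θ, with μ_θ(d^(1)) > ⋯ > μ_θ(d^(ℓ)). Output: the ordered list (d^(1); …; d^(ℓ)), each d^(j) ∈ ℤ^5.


Via rank(M_{q-1}∘⋯∘M_p): M ≅ I[1,1], I[1,2], I[3,3], I[4,4], I[4,5]^2, I[5,5].
μ_θ-semistable layers: μ^(1)=41; μ^(2)=21; μ^(3)=11; μ^(4)=-19; μ^(5)=-59

((0, 1, 0, 0, 0); (2, 0, 0, 0, 0); (0, 0, 0, 0, 3); (0, 0, 0, 3, 0); (0, 0, 1, 0, 0))


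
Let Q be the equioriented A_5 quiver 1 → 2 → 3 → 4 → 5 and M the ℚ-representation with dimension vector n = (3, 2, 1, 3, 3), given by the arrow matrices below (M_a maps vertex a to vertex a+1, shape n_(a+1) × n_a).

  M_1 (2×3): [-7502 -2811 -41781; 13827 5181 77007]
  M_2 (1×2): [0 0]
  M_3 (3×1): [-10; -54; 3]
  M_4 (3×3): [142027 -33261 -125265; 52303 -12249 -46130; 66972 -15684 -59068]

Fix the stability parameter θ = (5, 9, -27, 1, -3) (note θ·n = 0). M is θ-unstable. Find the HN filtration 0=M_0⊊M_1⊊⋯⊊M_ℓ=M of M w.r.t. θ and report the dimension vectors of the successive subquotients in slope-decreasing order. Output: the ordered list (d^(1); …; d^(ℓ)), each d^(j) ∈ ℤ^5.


Interval decomposition of M: I[1,1], I[1,2]^2, I[3,5], I[4,4], I[4,5], I[5,5].
HN type (ℓ=6): μ^(1)=9; μ^(2)=5; μ^(3)=1; μ^(4)=-1; μ^(5)=-3; μ^(6)=-27

((0, 2, 0, 0, 0); (3, 0, 0, 0, 0); (0, 0, 0, 1, 0); (0, 0, 0, 2, 2); (0, 0, 0, 0, 1); (0, 0, 1, 0, 0))


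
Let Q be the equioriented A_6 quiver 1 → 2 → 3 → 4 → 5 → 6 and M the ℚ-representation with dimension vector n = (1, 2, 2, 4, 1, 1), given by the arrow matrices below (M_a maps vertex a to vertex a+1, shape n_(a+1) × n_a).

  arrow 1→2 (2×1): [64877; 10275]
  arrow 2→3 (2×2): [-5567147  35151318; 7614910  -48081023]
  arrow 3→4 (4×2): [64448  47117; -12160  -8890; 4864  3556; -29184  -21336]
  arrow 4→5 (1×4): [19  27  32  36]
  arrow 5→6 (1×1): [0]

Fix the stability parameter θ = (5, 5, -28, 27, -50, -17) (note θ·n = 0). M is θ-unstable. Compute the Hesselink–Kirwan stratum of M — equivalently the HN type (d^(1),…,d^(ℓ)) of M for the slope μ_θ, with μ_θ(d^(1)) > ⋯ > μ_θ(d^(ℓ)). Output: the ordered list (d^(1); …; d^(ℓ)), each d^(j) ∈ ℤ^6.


Via rank(M_{q-1}∘⋯∘M_p): M ≅ I[1,5], I[2,3], I[4,4]^3, I[6,6].
μ_θ-semistable layers: μ^(1)=27; μ^(2)=-41/5; μ^(3)=-23/2; μ^(4)=-17

((0, 0, 0, 3, 0, 0); (1, 1, 1, 1, 1, 0); (0, 1, 1, 0, 0, 0); (0, 0, 0, 0, 0, 1))


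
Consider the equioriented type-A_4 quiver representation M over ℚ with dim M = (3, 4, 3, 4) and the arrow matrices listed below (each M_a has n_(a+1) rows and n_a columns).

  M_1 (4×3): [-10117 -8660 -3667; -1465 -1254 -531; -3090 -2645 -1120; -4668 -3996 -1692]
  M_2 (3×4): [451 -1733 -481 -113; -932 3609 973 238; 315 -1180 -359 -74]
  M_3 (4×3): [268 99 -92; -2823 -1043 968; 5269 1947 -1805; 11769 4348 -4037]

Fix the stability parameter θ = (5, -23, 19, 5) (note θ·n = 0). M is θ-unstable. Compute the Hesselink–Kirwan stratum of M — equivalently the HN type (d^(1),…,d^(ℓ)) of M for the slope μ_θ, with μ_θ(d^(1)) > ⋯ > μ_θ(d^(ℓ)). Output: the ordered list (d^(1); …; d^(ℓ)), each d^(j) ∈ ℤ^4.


Interval decomposition of M: I[1,1], I[1,4]^2, I[2,2], I[2,4], I[4,4].
HN type (ℓ=4): μ^(1)=12; μ^(2)=5; μ^(3)=-9; μ^(4)=-23

((0, 0, 3, 3); (1, 0, 0, 1); (2, 2, 0, 0); (0, 2, 0, 0))


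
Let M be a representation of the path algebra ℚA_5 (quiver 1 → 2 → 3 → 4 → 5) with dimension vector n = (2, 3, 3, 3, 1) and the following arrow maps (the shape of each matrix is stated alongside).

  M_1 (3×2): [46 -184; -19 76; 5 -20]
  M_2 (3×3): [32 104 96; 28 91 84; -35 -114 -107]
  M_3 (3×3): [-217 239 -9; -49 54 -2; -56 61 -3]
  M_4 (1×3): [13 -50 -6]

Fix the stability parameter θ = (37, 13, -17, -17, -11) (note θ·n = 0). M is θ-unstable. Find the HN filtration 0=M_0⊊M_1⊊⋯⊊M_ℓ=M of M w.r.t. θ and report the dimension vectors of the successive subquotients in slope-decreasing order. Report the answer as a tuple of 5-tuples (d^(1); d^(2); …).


Interval decomposition of M: I[1,1], I[1,3], I[2,2], I[2,5], I[3,4], I[4,4].
HN type (ℓ=5): μ^(1)=37; μ^(2)=13; μ^(3)=11; μ^(4)=-8; μ^(5)=-17

((1, 0, 0, 0, 0); (0, 1, 0, 0, 0); (1, 1, 1, 0, 0); (0, 1, 1, 1, 1); (0, 0, 1, 2, 0))


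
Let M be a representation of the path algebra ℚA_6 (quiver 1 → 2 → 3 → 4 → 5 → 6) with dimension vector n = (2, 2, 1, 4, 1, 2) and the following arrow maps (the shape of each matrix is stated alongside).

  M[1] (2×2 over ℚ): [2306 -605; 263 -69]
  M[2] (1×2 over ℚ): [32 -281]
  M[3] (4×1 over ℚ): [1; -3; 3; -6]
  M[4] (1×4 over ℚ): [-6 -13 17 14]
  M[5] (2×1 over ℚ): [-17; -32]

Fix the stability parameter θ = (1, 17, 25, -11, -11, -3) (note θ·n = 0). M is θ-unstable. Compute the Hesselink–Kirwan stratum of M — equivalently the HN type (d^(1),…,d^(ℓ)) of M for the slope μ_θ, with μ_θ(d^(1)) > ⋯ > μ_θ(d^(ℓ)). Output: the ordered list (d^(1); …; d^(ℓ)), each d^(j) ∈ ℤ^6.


Barcode: M ≅ I[1,2], I[1,4], I[4,4]^2, I[4,6], I[6,6]. HN layers by μ_θ (5 steps, strictly decreasing):
  μ^(1)=17; μ^(2)=31/3; μ^(3)=1; μ^(4)=-3; μ^(5)=-11

((0, 1, 0, 0, 0, 0); (0, 1, 1, 1, 0, 0); (2, 0, 0, 0, 0, 0); (0, 0, 0, 0, 0, 2); (0, 0, 0, 3, 1, 0))


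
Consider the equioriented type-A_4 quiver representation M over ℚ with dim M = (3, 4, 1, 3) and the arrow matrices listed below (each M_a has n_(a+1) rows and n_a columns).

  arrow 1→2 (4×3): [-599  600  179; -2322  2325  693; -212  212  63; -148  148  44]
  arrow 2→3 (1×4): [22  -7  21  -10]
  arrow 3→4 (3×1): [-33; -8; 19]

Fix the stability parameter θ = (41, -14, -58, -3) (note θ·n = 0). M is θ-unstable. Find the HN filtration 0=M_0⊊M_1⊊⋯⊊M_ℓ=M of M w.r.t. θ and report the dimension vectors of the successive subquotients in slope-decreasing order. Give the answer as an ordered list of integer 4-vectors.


Via rank(M_{q-1}∘⋯∘M_p): M ≅ I[1,2]^2, I[1,4], I[2,2], I[4,4]^2.
μ_θ-semistable layers: μ^(1)=27/2; μ^(2)=-3; μ^(3)=-31/3; μ^(4)=-14

((2, 2, 0, 0); (0, 0, 0, 3); (1, 1, 1, 0); (0, 1, 0, 0))


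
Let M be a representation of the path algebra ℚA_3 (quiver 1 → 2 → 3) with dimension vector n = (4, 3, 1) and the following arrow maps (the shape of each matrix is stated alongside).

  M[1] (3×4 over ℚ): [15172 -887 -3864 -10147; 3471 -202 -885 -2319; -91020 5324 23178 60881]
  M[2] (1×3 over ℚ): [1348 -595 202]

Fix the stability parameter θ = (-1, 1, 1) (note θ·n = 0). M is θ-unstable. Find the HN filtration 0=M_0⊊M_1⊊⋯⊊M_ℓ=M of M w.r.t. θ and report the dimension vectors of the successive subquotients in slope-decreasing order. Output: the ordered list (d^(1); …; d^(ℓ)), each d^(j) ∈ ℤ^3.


Barcode: M ≅ I[1,1], I[1,2]^2, I[1,3]. HN layers by μ_θ (2 steps, strictly decreasing):
  μ^(1)=1; μ^(2)=-1

((0, 3, 1); (4, 0, 0))


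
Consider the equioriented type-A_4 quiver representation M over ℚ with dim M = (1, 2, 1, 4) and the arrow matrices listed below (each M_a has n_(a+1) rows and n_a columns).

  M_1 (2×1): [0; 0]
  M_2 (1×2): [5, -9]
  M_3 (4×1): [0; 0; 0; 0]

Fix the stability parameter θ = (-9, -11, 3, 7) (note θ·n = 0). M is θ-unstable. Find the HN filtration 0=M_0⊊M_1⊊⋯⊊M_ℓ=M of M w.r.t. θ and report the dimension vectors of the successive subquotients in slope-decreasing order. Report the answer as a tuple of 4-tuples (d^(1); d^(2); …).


Barcode: M ≅ I[1,1], I[2,2], I[2,3], I[4,4]^4. HN layers by μ_θ (4 steps, strictly decreasing):
  μ^(1)=7; μ^(2)=3; μ^(3)=-9; μ^(4)=-11

((0, 0, 0, 4); (0, 0, 1, 0); (1, 0, 0, 0); (0, 2, 0, 0))


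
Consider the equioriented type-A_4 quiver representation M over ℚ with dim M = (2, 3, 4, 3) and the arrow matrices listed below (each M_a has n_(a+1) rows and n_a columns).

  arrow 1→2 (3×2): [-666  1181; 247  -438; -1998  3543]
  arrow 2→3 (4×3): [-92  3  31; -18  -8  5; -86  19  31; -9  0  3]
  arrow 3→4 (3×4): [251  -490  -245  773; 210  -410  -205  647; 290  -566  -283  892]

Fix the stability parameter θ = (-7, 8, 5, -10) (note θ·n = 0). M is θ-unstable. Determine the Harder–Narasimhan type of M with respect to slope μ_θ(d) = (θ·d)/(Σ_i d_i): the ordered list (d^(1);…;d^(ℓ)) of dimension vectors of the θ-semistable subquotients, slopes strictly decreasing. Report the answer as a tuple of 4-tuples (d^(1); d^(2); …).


Barcode: M ≅ I[1,3], I[1,4], I[2,4], I[3,4]. HN layers by μ_θ (4 steps, strictly decreasing):
  μ^(1)=13/2; μ^(2)=1; μ^(3)=-5/2; μ^(4)=-7

((0, 1, 1, 0); (0, 2, 2, 2); (0, 0, 1, 1); (2, 0, 0, 0))


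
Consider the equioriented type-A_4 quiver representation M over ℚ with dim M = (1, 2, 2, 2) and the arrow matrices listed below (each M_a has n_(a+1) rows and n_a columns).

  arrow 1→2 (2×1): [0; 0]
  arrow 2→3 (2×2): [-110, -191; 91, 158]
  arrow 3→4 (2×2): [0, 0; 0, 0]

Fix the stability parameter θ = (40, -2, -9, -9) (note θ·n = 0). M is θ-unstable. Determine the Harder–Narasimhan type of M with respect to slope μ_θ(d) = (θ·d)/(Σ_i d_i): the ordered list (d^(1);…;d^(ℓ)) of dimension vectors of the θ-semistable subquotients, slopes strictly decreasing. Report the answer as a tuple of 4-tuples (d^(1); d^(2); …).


Via rank(M_{q-1}∘⋯∘M_p): M ≅ I[1,1], I[2,3]^2, I[4,4]^2.
μ_θ-semistable layers: μ^(1)=40; μ^(2)=-11/2; μ^(3)=-9

((1, 0, 0, 0); (0, 2, 2, 0); (0, 0, 0, 2))


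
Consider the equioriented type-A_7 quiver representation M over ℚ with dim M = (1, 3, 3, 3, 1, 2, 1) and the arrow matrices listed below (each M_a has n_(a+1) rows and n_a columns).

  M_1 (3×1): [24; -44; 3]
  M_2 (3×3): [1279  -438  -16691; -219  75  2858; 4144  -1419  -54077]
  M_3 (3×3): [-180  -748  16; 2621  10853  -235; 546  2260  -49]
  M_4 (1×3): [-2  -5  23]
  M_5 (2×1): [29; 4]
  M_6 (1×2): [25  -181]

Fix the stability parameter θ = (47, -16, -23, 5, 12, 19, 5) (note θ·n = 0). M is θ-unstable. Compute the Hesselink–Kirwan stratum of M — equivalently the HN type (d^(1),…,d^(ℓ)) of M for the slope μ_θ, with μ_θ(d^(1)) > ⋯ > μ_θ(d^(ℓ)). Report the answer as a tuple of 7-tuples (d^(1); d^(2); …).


Interval decomposition of M: I[1,7], I[2,2], I[2,3], I[3,4], I[4,4], I[6,6].
HN type (ℓ=7): μ^(1)=19; μ^(2)=12; μ^(3)=5; μ^(4)=8/3; μ^(5)=-16; μ^(6)=-39/2; μ^(7)=-23

((0, 0, 0, 0, 0, 1, 0); (0, 0, 0, 0, 1, 1, 1); (0, 0, 0, 3, 0, 0, 0); (1, 1, 1, 0, 0, 0, 0); (0, 1, 0, 0, 0, 0, 0); (0, 1, 1, 0, 0, 0, 0); (0, 0, 1, 0, 0, 0, 0))


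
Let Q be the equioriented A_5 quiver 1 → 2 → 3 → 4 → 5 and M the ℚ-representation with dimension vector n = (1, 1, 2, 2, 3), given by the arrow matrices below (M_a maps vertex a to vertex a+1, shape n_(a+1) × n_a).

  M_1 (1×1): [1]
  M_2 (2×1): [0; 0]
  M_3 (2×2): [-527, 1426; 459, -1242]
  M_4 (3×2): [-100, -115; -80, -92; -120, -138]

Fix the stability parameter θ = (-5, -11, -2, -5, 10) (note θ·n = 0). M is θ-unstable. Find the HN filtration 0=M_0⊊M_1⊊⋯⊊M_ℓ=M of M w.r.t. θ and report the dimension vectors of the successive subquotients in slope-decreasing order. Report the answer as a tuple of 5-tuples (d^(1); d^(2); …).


Barcode: M ≅ I[1,2], I[3,3], I[3,5], I[4,4], I[5,5]^2. HN layers by μ_θ (5 steps, strictly decreasing):
  μ^(1)=10; μ^(2)=-2; μ^(3)=-7/2; μ^(4)=-5; μ^(5)=-8

((0, 0, 0, 0, 3); (0, 0, 1, 0, 0); (0, 0, 1, 1, 0); (0, 0, 0, 1, 0); (1, 1, 0, 0, 0))


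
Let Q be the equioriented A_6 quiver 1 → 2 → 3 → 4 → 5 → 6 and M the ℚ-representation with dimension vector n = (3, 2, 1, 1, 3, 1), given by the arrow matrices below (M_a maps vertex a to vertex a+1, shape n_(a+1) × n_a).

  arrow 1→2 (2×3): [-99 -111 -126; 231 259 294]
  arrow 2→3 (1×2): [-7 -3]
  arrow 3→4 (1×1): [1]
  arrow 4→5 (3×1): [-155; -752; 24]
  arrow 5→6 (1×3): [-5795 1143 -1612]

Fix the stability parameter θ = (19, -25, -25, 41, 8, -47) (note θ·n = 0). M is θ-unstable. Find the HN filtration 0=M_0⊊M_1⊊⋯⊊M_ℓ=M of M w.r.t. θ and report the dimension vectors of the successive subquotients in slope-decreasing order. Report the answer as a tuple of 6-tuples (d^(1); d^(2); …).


Interval decomposition of M: I[1,1]^2, I[1,2], I[2,6], I[5,5]^2.
HN type (ℓ=5): μ^(1)=19; μ^(2)=8; μ^(3)=2/3; μ^(4)=-3; μ^(5)=-25

((2, 0, 0, 0, 0, 0); (0, 0, 0, 0, 2, 0); (0, 0, 0, 1, 1, 1); (1, 1, 0, 0, 0, 0); (0, 1, 1, 0, 0, 0))


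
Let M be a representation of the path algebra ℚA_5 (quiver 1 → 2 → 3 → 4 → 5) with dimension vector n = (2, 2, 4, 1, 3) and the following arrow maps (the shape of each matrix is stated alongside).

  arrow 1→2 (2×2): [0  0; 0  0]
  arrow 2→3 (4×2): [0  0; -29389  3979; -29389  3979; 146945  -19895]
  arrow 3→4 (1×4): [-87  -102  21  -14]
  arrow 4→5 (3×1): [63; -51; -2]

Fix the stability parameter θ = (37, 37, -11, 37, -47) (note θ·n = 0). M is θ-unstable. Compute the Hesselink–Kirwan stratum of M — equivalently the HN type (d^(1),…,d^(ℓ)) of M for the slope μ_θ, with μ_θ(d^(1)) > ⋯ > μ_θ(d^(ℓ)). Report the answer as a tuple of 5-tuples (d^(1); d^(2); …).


Via rank(M_{q-1}∘⋯∘M_p): M ≅ I[1,1]^2, I[2,2], I[2,5], I[3,3]^3, I[5,5]^2.
μ_θ-semistable layers: μ^(1)=37; μ^(2)=4; μ^(3)=-11; μ^(4)=-47

((2, 1, 0, 0, 0); (0, 1, 1, 1, 1); (0, 0, 3, 0, 0); (0, 0, 0, 0, 2))


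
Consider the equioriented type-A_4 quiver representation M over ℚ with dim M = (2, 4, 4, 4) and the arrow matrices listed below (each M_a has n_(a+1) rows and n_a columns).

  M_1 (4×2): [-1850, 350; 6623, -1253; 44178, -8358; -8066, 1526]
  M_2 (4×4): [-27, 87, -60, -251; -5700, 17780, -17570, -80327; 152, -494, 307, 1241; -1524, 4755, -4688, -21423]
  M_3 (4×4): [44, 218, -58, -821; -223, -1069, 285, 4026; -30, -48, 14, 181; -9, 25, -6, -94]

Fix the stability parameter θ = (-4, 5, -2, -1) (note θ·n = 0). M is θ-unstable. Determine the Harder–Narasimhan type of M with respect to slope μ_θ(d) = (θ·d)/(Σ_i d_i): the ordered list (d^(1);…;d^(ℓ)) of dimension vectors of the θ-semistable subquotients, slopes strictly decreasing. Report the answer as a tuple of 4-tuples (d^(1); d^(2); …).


Interval decomposition of M: I[1,1], I[1,4], I[2,3], I[2,4]^2, I[4,4].
HN type (ℓ=4): μ^(1)=3/2; μ^(2)=2/3; μ^(3)=-1; μ^(4)=-4

((0, 1, 1, 0); (0, 3, 3, 3); (0, 0, 0, 1); (2, 0, 0, 0))


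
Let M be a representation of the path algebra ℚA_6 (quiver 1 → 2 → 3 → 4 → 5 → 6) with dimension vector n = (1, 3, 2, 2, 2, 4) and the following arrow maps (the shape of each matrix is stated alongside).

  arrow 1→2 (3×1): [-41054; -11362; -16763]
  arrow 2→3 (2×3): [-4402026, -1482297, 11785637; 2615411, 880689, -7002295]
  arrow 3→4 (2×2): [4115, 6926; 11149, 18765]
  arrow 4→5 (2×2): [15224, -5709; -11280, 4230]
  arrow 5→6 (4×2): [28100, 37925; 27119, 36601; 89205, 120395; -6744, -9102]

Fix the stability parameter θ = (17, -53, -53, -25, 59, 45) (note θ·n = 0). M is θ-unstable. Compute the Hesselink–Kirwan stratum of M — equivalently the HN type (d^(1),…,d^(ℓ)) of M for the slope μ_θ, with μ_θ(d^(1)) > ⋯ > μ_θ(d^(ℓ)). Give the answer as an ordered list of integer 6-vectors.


Barcode: M ≅ I[1,4], I[2,2], I[2,6], I[5,6], I[6,6]^2. HN layers by μ_θ (5 steps, strictly decreasing):
  μ^(1)=52; μ^(2)=45; μ^(3)=-25; μ^(4)=-89/3; μ^(5)=-53

((0, 0, 0, 0, 2, 2); (0, 0, 0, 0, 0, 2); (0, 0, 0, 2, 0, 0); (1, 1, 1, 0, 0, 0); (0, 2, 1, 0, 0, 0))


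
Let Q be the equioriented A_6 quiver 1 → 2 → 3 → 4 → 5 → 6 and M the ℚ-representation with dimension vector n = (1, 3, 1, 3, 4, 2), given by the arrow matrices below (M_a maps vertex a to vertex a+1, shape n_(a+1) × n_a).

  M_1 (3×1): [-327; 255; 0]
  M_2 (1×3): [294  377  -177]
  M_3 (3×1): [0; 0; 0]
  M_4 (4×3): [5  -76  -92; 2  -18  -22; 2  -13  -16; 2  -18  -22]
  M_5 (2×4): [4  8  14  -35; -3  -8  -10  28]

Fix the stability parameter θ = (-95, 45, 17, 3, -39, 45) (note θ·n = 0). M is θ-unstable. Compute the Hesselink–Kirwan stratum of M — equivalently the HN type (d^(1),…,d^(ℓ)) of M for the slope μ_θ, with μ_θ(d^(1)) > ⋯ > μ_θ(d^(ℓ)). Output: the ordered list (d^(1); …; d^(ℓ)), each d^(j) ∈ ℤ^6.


Barcode: M ≅ I[1,3], I[2,2]^2, I[4,5], I[4,6]^2, I[5,5]. HN layers by μ_θ (5 steps, strictly decreasing):
  μ^(1)=45; μ^(2)=31; μ^(3)=-18; μ^(4)=-39; μ^(5)=-95

((0, 2, 0, 0, 0, 2); (0, 1, 1, 0, 0, 0); (0, 0, 0, 3, 3, 0); (0, 0, 0, 0, 1, 0); (1, 0, 0, 0, 0, 0))


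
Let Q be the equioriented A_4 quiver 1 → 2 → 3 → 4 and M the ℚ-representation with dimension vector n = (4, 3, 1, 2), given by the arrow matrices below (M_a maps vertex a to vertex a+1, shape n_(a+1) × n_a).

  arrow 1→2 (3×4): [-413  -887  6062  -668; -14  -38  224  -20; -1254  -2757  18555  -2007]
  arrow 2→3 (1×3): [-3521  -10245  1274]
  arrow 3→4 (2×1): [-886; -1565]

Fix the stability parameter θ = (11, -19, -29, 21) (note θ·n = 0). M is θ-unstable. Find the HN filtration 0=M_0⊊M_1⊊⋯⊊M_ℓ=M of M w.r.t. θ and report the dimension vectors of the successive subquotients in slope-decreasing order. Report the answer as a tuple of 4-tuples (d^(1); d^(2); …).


Via rank(M_{q-1}∘⋯∘M_p): M ≅ I[1,1]^2, I[1,2], I[1,4], I[2,2], I[4,4].
μ_θ-semistable layers: μ^(1)=21; μ^(2)=11; μ^(3)=-4; μ^(4)=-37/3; μ^(5)=-19

((0, 0, 0, 2); (2, 0, 0, 0); (1, 1, 0, 0); (1, 1, 1, 0); (0, 1, 0, 0))


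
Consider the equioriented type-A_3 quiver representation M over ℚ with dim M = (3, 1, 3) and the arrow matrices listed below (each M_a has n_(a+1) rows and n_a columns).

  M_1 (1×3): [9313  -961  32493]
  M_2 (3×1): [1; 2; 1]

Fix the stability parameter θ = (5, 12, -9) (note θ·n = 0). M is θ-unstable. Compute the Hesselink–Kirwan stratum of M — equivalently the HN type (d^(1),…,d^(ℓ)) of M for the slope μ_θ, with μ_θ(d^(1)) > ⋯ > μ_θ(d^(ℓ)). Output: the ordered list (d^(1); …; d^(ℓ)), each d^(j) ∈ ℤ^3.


Via rank(M_{q-1}∘⋯∘M_p): M ≅ I[1,1]^2, I[1,3], I[3,3]^2.
μ_θ-semistable layers: μ^(1)=5; μ^(2)=8/3; μ^(3)=-9

((2, 0, 0); (1, 1, 1); (0, 0, 2))


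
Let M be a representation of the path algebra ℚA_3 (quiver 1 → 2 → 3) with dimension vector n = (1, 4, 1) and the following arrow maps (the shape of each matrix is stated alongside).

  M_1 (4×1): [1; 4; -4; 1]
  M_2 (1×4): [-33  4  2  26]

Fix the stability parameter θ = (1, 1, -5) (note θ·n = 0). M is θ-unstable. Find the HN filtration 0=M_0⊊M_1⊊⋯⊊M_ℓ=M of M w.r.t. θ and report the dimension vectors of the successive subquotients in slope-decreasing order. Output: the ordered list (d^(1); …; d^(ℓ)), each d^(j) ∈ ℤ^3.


Via rank(M_{q-1}∘⋯∘M_p): M ≅ I[1,3], I[2,2]^3.
μ_θ-semistable layers: μ^(1)=1; μ^(2)=-1

((0, 3, 0); (1, 1, 1))


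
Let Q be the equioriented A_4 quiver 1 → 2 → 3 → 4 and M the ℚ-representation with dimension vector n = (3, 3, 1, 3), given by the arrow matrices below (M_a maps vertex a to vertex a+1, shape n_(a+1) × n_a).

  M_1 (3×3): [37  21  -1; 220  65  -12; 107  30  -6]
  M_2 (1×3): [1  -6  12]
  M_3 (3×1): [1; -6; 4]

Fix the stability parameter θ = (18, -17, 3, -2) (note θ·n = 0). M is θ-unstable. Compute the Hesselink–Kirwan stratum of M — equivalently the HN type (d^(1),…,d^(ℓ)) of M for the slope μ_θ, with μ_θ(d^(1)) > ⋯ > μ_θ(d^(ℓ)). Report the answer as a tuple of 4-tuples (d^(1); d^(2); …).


Interval decomposition of M: I[1,2]^2, I[1,4], I[4,4]^2.
HN type (ℓ=2): μ^(1)=1/2; μ^(2)=-2

((3, 3, 1, 1); (0, 0, 0, 2))


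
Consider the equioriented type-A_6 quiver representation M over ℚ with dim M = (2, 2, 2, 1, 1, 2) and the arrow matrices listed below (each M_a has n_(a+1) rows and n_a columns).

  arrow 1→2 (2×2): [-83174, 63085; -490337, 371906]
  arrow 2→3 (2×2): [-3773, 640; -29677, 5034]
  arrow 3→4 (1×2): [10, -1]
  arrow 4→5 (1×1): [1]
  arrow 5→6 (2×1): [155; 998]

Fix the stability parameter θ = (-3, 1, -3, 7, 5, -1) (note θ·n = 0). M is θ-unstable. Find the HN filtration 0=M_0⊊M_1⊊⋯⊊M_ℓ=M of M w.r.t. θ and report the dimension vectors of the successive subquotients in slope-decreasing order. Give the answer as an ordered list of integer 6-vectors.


Interval decomposition of M: I[1,3], I[1,6], I[6,6].
HN type (ℓ=3): μ^(1)=11/3; μ^(2)=-1; μ^(3)=-3

((0, 0, 0, 1, 1, 1); (0, 2, 2, 0, 0, 1); (2, 0, 0, 0, 0, 0))


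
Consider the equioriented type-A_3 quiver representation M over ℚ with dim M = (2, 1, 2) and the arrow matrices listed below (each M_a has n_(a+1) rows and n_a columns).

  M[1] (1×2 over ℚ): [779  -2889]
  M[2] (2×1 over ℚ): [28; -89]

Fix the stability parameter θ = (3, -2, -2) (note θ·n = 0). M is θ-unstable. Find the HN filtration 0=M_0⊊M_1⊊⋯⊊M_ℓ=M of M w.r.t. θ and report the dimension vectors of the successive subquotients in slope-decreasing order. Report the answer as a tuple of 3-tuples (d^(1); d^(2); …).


Interval decomposition of M: I[1,1], I[1,3], I[3,3].
HN type (ℓ=3): μ^(1)=3; μ^(2)=-1/3; μ^(3)=-2

((1, 0, 0); (1, 1, 1); (0, 0, 1))


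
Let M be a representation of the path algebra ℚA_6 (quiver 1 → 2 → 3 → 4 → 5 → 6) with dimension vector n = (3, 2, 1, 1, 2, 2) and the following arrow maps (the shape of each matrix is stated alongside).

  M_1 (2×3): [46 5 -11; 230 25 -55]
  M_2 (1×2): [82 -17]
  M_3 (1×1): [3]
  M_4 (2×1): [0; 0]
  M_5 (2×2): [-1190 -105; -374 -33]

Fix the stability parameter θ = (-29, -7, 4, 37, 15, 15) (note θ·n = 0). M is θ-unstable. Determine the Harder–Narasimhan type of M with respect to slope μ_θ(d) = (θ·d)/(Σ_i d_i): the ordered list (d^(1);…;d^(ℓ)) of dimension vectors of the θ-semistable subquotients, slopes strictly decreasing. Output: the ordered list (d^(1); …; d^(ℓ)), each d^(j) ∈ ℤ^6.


Via rank(M_{q-1}∘⋯∘M_p): M ≅ I[1,1]^2, I[1,4], I[2,2], I[5,5], I[5,6], I[6,6].
μ_θ-semistable layers: μ^(1)=37; μ^(2)=15; μ^(3)=4; μ^(4)=-7; μ^(5)=-29

((0, 0, 0, 1, 0, 0); (0, 0, 0, 0, 2, 2); (0, 0, 1, 0, 0, 0); (0, 2, 0, 0, 0, 0); (3, 0, 0, 0, 0, 0))


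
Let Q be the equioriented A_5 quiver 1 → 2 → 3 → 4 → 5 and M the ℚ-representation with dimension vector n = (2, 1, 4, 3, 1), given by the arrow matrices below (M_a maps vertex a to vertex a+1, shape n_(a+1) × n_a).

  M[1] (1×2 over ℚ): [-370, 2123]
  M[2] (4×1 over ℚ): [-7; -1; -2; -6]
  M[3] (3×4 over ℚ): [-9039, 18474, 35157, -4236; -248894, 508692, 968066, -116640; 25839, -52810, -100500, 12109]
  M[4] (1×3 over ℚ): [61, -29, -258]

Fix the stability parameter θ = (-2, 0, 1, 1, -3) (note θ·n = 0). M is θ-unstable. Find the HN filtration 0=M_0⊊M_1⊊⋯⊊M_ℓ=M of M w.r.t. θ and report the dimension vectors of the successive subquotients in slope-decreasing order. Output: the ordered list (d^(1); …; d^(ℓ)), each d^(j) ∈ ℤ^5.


Barcode: M ≅ I[1,1], I[1,5], I[3,3]^2, I[3,4], I[4,4]. HN layers by μ_θ (3 steps, strictly decreasing):
  μ^(1)=1; μ^(2)=-1/4; μ^(3)=-2

((0, 0, 3, 2, 0); (0, 1, 1, 1, 1); (2, 0, 0, 0, 0))


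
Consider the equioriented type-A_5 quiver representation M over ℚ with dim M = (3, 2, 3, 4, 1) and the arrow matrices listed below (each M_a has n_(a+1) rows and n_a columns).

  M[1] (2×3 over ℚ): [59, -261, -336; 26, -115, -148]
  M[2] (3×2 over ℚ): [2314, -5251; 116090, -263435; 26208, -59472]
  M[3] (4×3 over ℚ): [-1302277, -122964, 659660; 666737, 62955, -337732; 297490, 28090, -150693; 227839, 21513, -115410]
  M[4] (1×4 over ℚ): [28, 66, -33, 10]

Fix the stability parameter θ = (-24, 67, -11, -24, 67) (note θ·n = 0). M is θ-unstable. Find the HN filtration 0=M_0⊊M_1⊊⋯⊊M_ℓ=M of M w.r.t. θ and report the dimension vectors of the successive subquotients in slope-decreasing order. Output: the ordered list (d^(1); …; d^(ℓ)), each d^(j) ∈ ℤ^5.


Interval decomposition of M: I[1,1], I[1,2], I[1,4], I[3,4], I[3,5], I[4,4].
HN type (ℓ=4): μ^(1)=67; μ^(2)=32/3; μ^(3)=-35/2; μ^(4)=-24

((0, 1, 0, 0, 1); (0, 1, 1, 1, 0); (0, 0, 2, 2, 0); (3, 0, 0, 1, 0))


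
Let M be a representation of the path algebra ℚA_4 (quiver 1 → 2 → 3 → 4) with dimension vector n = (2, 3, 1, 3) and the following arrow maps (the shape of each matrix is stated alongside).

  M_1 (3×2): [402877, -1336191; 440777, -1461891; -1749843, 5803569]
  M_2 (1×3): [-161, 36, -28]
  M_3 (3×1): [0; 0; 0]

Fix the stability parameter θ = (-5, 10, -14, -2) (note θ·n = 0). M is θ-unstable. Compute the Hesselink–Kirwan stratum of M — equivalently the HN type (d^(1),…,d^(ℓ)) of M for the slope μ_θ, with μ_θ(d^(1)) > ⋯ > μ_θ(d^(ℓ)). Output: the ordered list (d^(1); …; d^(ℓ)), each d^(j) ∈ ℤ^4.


Barcode: M ≅ I[1,1], I[1,3], I[2,2]^2, I[4,4]^3. HN layers by μ_θ (3 steps, strictly decreasing):
  μ^(1)=10; μ^(2)=-2; μ^(3)=-5

((0, 2, 0, 0); (0, 1, 1, 3); (2, 0, 0, 0))


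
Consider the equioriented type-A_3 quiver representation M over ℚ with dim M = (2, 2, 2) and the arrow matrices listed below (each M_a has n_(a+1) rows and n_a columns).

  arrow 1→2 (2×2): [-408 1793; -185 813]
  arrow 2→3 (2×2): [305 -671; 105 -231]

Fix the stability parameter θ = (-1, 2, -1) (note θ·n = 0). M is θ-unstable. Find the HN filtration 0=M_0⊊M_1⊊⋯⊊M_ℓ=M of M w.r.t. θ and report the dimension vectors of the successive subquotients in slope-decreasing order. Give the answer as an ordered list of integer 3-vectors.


Interval decomposition of M: I[1,2], I[1,3], I[3,3].
HN type (ℓ=3): μ^(1)=2; μ^(2)=1/2; μ^(3)=-1

((0, 1, 0); (0, 1, 1); (2, 0, 1))


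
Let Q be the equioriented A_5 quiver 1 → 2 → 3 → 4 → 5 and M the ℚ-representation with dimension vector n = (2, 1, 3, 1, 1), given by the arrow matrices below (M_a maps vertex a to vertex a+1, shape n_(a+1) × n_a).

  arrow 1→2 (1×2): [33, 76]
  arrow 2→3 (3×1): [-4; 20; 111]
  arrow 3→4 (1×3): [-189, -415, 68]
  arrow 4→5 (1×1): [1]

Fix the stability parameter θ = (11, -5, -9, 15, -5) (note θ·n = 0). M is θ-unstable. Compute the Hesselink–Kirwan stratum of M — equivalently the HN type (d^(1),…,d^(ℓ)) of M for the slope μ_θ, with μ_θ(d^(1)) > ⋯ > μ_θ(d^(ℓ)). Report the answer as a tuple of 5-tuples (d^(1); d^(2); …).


Interval decomposition of M: I[1,1], I[1,5], I[3,3]^2.
HN type (ℓ=4): μ^(1)=11; μ^(2)=5; μ^(3)=-1; μ^(4)=-9

((1, 0, 0, 0, 0); (0, 0, 0, 1, 1); (1, 1, 1, 0, 0); (0, 0, 2, 0, 0))


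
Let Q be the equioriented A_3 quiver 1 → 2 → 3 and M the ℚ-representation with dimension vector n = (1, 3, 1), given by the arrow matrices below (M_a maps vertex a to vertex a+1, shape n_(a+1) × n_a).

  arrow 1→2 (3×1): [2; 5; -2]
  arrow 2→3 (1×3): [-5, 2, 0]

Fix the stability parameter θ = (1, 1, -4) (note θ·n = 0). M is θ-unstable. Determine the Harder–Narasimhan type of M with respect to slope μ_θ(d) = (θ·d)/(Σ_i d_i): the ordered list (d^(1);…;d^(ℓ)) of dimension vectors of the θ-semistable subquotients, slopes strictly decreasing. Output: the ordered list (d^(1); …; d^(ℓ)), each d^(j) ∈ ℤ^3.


Interval decomposition of M: I[1,2], I[2,2], I[2,3].
HN type (ℓ=2): μ^(1)=1; μ^(2)=-3/2

((1, 2, 0); (0, 1, 1))


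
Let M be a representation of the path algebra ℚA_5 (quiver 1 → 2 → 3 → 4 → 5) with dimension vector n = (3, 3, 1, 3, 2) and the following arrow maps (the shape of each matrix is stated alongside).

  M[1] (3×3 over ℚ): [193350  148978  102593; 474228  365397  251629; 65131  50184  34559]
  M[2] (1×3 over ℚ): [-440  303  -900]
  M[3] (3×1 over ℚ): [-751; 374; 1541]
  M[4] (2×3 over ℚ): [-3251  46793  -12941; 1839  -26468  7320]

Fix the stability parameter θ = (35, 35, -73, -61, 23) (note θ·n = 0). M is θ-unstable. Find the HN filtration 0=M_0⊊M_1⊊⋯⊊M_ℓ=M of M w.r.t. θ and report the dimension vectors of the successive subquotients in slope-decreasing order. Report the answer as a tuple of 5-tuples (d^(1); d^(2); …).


Barcode: M ≅ I[1,2]^2, I[1,5], I[4,4], I[4,5]. HN layers by μ_θ (4 steps, strictly decreasing):
  μ^(1)=35; μ^(2)=23; μ^(3)=-16; μ^(4)=-61

((2, 2, 0, 0, 0); (0, 0, 0, 0, 2); (1, 1, 1, 1, 0); (0, 0, 0, 2, 0))


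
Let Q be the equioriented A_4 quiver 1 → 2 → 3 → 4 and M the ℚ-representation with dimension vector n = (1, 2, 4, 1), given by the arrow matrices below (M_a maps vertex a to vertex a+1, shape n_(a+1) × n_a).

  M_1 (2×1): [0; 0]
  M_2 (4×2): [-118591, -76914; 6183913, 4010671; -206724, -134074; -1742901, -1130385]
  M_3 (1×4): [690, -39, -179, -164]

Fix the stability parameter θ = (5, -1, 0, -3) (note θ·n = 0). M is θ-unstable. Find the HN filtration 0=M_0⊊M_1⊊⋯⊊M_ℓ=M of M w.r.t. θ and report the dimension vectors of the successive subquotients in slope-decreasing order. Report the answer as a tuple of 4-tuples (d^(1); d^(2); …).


Barcode: M ≅ I[1,1], I[2,3], I[2,4], I[3,3]^2. HN layers by μ_θ (4 steps, strictly decreasing):
  μ^(1)=5; μ^(2)=0; μ^(3)=-1; μ^(4)=-4/3

((1, 0, 0, 0); (0, 0, 3, 0); (0, 1, 0, 0); (0, 1, 1, 1))


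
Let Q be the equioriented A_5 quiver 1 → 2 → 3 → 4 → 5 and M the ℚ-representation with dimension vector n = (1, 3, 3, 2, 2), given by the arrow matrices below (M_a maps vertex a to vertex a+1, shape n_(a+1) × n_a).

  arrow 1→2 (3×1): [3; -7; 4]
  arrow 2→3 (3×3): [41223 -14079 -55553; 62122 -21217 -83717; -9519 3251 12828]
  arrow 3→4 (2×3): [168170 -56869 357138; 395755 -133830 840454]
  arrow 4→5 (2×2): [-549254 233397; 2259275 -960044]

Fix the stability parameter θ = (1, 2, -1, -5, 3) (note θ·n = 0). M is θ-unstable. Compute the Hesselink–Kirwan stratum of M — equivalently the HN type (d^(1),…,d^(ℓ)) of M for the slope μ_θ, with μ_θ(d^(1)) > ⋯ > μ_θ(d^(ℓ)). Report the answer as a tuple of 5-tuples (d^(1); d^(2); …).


Barcode: M ≅ I[1,5], I[2,3], I[2,5]. HN layers by μ_θ (4 steps, strictly decreasing):
  μ^(1)=3; μ^(2)=1/2; μ^(3)=-3/4; μ^(4)=-4/3

((0, 0, 0, 0, 2); (0, 1, 1, 0, 0); (1, 1, 1, 1, 0); (0, 1, 1, 1, 0))


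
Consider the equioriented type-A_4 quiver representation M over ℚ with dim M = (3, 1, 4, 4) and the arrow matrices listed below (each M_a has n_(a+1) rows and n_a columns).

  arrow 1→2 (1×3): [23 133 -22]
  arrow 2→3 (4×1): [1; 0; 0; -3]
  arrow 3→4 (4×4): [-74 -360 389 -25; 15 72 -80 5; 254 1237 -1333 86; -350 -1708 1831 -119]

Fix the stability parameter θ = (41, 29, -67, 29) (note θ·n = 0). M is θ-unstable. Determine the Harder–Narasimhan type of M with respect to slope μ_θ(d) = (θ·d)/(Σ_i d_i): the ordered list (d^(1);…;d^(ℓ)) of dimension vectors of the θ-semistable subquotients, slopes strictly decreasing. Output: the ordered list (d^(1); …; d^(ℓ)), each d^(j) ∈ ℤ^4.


Interval decomposition of M: I[1,1]^2, I[1,4], I[3,3], I[3,4]^2, I[4,4].
HN type (ℓ=4): μ^(1)=41; μ^(2)=29; μ^(3)=1; μ^(4)=-67

((2, 0, 0, 0); (0, 0, 0, 4); (1, 1, 1, 0); (0, 0, 3, 0))


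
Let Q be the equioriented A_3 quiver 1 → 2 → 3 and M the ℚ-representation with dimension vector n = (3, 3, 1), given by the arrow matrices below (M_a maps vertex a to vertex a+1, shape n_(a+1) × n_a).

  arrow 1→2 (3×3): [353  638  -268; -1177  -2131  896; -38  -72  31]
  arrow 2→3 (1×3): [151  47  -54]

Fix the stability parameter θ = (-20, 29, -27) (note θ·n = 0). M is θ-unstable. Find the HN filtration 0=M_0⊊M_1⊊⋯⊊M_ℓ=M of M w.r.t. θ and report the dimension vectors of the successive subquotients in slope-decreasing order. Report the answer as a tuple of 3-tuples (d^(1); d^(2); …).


Interval decomposition of M: I[1,2]^2, I[1,3].
HN type (ℓ=3): μ^(1)=29; μ^(2)=1; μ^(3)=-20

((0, 2, 0); (0, 1, 1); (3, 0, 0))


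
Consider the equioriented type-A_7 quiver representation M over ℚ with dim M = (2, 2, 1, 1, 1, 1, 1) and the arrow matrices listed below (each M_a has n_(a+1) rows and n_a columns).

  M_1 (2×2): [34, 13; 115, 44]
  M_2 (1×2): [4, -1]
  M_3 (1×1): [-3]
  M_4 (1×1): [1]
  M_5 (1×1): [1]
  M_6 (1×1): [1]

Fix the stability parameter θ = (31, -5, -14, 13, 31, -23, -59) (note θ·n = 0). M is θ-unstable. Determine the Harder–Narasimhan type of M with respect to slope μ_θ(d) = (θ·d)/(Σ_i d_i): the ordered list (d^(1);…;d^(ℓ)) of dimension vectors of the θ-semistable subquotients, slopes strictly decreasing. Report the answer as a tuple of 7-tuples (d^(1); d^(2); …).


Via rank(M_{q-1}∘⋯∘M_p): M ≅ I[1,2], I[1,7].
μ_θ-semistable layers: μ^(1)=13; μ^(2)=-26/7

((1, 1, 0, 0, 0, 0, 0); (1, 1, 1, 1, 1, 1, 1))


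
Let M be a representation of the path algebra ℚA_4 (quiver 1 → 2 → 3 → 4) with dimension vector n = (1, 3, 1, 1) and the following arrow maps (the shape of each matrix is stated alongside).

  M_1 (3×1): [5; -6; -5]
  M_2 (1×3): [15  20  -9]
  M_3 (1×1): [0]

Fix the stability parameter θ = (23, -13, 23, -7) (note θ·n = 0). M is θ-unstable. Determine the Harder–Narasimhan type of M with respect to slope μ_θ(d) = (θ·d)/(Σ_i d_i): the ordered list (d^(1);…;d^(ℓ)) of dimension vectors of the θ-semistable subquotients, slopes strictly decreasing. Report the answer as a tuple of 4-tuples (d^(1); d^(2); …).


Via rank(M_{q-1}∘⋯∘M_p): M ≅ I[1,2], I[2,2], I[2,3], I[4,4].
μ_θ-semistable layers: μ^(1)=23; μ^(2)=5; μ^(3)=-7; μ^(4)=-13

((0, 0, 1, 0); (1, 1, 0, 0); (0, 0, 0, 1); (0, 2, 0, 0))


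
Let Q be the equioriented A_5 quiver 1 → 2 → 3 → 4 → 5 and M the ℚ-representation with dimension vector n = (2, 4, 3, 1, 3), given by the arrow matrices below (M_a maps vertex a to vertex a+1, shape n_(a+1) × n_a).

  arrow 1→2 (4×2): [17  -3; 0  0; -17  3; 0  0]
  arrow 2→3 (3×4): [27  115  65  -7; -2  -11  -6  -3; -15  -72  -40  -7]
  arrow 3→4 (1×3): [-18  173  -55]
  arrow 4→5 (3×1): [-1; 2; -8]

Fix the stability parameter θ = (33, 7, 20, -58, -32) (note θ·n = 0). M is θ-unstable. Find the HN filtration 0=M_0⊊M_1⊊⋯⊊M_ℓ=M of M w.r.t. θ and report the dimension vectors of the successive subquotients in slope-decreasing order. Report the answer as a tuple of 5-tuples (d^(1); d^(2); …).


Interval decomposition of M: I[1,1], I[1,5], I[2,2], I[2,3]^2, I[5,5]^2.
HN type (ℓ=5): μ^(1)=33; μ^(2)=20; μ^(3)=7; μ^(4)=-6; μ^(5)=-32

((1, 0, 0, 0, 0); (0, 0, 2, 0, 0); (0, 3, 0, 0, 0); (1, 1, 1, 1, 1); (0, 0, 0, 0, 2))


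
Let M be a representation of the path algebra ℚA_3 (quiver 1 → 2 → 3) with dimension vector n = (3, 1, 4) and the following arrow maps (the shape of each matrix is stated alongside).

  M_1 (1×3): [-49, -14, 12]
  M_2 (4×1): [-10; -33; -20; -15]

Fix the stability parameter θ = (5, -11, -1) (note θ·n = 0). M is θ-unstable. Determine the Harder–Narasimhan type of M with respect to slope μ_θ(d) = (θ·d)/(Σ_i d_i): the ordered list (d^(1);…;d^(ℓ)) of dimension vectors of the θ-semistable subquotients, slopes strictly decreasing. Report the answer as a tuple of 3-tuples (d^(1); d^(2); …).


Barcode: M ≅ I[1,1]^2, I[1,3], I[3,3]^3. HN layers by μ_θ (3 steps, strictly decreasing):
  μ^(1)=5; μ^(2)=-1; μ^(3)=-3

((2, 0, 0); (0, 0, 4); (1, 1, 0))


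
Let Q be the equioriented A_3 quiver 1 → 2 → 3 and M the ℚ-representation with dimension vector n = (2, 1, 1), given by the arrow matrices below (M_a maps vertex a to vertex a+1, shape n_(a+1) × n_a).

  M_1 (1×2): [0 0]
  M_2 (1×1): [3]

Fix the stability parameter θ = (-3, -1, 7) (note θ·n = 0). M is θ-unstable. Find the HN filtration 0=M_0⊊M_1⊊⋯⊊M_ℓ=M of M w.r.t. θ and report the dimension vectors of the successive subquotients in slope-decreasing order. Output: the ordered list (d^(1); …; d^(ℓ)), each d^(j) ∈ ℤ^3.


Via rank(M_{q-1}∘⋯∘M_p): M ≅ I[1,1]^2, I[2,3].
μ_θ-semistable layers: μ^(1)=7; μ^(2)=-1; μ^(3)=-3

((0, 0, 1); (0, 1, 0); (2, 0, 0))
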